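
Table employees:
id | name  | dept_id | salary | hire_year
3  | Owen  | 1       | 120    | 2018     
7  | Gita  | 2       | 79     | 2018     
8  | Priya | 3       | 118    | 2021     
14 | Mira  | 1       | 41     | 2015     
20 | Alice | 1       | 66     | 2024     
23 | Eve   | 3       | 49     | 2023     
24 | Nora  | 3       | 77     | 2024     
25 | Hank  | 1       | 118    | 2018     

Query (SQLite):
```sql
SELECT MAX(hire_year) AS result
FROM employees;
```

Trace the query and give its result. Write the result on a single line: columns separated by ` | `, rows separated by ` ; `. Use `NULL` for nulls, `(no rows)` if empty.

All hire_year values: [2018, 2018, 2021, 2015, 2024, 2023, 2024, 2018].
MAX of non-NULL values = 2024.

2024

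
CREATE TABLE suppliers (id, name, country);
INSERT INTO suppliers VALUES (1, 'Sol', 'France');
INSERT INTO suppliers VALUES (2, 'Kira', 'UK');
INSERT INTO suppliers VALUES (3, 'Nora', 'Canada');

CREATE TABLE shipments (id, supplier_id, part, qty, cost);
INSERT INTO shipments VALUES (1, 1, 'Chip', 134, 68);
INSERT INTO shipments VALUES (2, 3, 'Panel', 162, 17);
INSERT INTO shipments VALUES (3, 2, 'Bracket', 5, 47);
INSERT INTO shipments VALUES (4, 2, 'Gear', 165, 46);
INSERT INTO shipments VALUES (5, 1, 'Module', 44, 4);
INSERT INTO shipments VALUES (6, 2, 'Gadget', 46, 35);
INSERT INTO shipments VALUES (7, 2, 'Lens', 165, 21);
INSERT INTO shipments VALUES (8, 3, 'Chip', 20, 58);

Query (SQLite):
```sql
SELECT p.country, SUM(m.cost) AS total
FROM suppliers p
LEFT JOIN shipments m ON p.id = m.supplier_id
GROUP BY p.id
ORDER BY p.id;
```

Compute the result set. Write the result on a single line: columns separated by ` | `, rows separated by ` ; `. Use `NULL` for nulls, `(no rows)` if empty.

France | 72 ; UK | 149 ; Canada | 75

LEFT JOIN keeps every suppliers row; unmatched ones get NULL for shipments columns.
Group by suppliers.id and compute SUM(m.cost). SUM over an all-NULL group is NULL.
  1: ids {1, 5} → SUM(m.cost)=72
  2: ids {3, 4, 6, 7} → SUM(m.cost)=149
  3: ids {2, 8} → SUM(m.cost)=75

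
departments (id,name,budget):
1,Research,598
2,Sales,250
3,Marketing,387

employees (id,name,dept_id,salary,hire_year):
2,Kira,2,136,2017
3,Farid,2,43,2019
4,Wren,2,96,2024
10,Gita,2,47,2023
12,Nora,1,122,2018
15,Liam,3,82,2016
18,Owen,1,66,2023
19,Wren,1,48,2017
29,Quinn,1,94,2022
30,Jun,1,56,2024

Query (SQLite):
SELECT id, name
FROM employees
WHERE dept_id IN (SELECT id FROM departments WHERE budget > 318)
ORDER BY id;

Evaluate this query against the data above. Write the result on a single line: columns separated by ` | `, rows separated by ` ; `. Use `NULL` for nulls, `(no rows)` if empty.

12 | Nora ; 15 | Liam ; 18 | Owen ; 19 | Wren ; 29 | Quinn ; 30 | Jun

Inner query: departments.id where budget > 318.
Outer: keep employees rows whose dept_id is in that set.
Inner query → {1, 3}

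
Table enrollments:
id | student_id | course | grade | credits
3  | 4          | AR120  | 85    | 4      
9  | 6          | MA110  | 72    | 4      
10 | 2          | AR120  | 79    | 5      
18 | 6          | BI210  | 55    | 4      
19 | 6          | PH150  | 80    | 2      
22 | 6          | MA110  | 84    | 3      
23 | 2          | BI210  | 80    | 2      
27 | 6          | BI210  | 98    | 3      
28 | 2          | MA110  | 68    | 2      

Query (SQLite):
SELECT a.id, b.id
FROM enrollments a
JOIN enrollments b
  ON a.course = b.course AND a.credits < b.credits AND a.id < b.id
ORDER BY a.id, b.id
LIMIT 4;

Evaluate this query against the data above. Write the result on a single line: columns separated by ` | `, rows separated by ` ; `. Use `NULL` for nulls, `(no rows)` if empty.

3 | 10 ; 23 | 27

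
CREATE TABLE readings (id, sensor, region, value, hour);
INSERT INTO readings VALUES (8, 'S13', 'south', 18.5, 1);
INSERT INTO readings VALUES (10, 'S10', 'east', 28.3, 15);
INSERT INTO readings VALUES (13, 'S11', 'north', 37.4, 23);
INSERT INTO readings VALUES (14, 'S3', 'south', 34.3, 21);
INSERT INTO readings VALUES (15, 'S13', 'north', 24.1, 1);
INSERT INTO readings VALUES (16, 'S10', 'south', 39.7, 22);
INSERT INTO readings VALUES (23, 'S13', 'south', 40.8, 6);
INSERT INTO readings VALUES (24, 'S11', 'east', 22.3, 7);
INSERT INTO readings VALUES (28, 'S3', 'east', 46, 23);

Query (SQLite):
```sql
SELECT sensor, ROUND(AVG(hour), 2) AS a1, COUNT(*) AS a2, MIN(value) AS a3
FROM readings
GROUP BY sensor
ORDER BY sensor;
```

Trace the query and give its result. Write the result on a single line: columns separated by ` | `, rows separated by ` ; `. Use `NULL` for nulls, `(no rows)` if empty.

S10 | 18.5 | 2 | 28.3 ; S11 | 15 | 2 | 22.3 ; S13 | 2.67 | 3 | 18.5 ; S3 | 22 | 2 | 34.3

Group readings by sensor.
Per group compute: ROUND(AVG(hour), 2), COUNT(*), MIN(value).
  S10: ids {10, 16} → ROUND(AVG(hour), 2)=18.5, COUNT(*)=2, MIN(value)=28.3
  S11: ids {13, 24} → ROUND(AVG(hour), 2)=15, COUNT(*)=2, MIN(value)=22.3
  S13: ids {8, 15, 23} → ROUND(AVG(hour), 2)=2.67, COUNT(*)=3, MIN(value)=18.5
  S3: ids {14, 28} → ROUND(AVG(hour), 2)=22, COUNT(*)=2, MIN(value)=34.3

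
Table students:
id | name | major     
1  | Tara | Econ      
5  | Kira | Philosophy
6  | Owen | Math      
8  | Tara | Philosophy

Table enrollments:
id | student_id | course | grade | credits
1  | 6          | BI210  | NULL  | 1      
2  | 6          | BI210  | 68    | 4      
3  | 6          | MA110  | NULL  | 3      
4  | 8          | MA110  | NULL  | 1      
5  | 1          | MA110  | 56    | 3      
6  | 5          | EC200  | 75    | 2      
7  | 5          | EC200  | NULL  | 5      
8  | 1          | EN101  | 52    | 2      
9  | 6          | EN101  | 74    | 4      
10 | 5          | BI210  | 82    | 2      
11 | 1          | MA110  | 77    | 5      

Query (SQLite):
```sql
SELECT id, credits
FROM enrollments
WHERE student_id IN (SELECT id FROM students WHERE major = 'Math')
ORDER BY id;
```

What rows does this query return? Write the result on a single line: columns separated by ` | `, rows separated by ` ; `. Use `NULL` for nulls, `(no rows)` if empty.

1 | 1 ; 2 | 4 ; 3 | 3 ; 9 | 4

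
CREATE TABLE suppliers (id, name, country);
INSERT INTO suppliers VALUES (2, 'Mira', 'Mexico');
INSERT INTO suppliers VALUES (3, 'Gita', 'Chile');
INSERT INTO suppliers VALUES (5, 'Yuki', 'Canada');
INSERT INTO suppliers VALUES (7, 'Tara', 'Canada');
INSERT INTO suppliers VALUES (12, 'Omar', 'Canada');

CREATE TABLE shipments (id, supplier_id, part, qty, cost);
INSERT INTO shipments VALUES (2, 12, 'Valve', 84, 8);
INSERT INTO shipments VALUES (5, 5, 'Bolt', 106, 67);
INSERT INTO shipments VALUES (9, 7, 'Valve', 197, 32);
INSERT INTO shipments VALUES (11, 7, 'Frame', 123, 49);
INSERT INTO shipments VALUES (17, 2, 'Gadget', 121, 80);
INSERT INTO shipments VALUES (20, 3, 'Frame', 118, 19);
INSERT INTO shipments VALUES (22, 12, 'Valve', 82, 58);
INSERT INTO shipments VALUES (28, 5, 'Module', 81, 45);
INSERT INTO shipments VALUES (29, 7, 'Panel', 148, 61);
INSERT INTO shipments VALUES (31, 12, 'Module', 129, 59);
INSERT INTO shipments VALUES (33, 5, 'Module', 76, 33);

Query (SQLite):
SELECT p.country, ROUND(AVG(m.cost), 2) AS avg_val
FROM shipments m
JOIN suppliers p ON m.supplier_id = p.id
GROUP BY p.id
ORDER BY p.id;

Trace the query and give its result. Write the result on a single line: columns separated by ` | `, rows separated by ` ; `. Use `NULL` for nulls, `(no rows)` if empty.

Mexico | 80 ; Chile | 19 ; Canada | 48.33 ; Canada | 47.33 ; Canada | 41.67

Join each shipments row to its suppliers via supplier_id.
Group joined rows by suppliers.id; compute ROUND(AVG(m.cost), 2) per group.
  2: ids {17} → ROUND(AVG(m.cost), 2)=80
  3: ids {20} → ROUND(AVG(m.cost), 2)=19
  5: ids {5, 28, 33} → ROUND(AVG(m.cost), 2)=48.33
  7: ids {9, 11, 29} → ROUND(AVG(m.cost), 2)=47.33
  12: ids {2, 22, 31} → ROUND(AVG(m.cost), 2)=41.67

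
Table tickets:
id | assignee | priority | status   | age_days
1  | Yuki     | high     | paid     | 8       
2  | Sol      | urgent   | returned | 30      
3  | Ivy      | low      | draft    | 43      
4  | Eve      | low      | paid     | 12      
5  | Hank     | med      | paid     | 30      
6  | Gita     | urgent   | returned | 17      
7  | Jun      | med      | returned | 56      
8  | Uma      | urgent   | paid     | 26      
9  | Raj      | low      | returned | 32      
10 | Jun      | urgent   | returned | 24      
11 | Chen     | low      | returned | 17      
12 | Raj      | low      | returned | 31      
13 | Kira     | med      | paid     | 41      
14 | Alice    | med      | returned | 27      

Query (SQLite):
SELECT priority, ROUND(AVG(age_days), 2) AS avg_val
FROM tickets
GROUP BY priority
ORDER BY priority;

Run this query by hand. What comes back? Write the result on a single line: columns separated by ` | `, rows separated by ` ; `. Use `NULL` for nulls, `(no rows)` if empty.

high | 8 ; low | 27 ; med | 38.5 ; urgent | 24.25

Partition tickets by priority; compute ROUND(AVG(age_days), 2) within each group.
  high: ids {1} → ROUND(AVG(age_days), 2)=8
  low: ids {3, 4, 9, 11, 12} → ROUND(AVG(age_days), 2)=27
  med: ids {5, 7, 13, 14} → ROUND(AVG(age_days), 2)=38.5
  urgent: ids {2, 6, 8, 10} → ROUND(AVG(age_days), 2)=24.25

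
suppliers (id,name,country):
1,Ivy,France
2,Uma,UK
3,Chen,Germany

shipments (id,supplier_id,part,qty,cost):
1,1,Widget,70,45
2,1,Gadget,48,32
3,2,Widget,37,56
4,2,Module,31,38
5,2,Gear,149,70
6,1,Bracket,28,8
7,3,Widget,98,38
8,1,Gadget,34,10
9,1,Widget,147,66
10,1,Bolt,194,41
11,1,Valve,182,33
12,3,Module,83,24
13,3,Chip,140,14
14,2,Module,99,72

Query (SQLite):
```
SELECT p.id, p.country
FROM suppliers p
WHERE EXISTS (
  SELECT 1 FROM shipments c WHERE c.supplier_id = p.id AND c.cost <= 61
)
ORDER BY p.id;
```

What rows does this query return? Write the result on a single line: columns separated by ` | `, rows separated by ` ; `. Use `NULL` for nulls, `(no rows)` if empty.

1 | France ; 2 | UK ; 3 | Germany

For each suppliers row, check whether any shipments with matching supplier_id has cost <= 61.
Keep rows where that is true.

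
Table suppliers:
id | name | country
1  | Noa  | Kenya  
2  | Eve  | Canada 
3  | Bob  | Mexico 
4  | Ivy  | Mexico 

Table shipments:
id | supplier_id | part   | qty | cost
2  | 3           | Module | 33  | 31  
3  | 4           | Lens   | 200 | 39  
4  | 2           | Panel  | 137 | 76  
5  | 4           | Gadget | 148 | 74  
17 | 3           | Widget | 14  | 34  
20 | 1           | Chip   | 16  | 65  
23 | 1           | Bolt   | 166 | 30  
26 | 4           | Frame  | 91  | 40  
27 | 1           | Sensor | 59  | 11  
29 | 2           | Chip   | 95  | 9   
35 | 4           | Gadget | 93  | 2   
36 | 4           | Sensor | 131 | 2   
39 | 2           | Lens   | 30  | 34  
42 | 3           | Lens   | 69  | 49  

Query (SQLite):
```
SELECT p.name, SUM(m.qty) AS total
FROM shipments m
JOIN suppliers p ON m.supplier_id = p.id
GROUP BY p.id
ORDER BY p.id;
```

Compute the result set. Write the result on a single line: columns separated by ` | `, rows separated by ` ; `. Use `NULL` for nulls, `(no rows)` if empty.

Noa | 241 ; Eve | 262 ; Bob | 116 ; Ivy | 663

Join each shipments row to its suppliers via supplier_id.
Group joined rows by suppliers.id; compute SUM(m.qty) per group.
  1: ids {20, 23, 27} → SUM(m.qty)=241
  2: ids {4, 29, 39} → SUM(m.qty)=262
  3: ids {2, 17, 42} → SUM(m.qty)=116
  4: ids {3, 5, 26, 35, 36} → SUM(m.qty)=663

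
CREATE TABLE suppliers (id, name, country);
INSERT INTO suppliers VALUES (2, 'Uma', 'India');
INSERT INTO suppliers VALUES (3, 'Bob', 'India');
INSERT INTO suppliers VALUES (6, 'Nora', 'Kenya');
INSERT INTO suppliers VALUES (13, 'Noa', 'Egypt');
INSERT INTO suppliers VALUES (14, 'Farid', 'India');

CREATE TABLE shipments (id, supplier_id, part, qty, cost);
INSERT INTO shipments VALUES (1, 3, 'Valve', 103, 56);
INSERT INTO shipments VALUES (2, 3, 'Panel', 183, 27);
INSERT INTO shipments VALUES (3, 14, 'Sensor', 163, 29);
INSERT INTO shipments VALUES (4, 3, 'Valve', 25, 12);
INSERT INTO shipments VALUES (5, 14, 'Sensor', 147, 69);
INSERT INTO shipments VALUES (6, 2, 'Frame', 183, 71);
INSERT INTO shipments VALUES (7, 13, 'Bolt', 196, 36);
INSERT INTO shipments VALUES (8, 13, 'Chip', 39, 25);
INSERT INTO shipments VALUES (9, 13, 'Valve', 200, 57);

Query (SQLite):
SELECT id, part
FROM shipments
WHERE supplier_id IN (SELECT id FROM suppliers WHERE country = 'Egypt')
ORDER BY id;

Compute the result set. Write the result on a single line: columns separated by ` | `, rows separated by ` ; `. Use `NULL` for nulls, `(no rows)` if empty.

7 | Bolt ; 8 | Chip ; 9 | Valve

Inner query: suppliers.id where country = 'Egypt'.
Outer: keep shipments rows whose supplier_id is in that set.
Inner query → {13}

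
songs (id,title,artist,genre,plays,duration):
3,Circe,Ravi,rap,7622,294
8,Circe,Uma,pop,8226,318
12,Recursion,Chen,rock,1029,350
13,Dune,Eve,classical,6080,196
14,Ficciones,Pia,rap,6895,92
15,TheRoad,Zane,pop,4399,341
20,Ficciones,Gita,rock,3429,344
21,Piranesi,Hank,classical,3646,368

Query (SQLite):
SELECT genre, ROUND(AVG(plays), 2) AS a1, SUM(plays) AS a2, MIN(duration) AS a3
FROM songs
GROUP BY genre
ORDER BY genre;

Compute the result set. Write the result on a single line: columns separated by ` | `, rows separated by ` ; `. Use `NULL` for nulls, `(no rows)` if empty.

Group songs by genre.
Per group compute: ROUND(AVG(plays), 2), SUM(plays), MIN(duration).
  classical: ids {13, 21} → ROUND(AVG(plays), 2)=4863, SUM(plays)=9726, MIN(duration)=196
  pop: ids {8, 15} → ROUND(AVG(plays), 2)=6312.5, SUM(plays)=12625, MIN(duration)=318
  rap: ids {3, 14} → ROUND(AVG(plays), 2)=7258.5, SUM(plays)=14517, MIN(duration)=92
  rock: ids {12, 20} → ROUND(AVG(plays), 2)=2229, SUM(plays)=4458, MIN(duration)=344

classical | 4863 | 9726 | 196 ; pop | 6312.5 | 12625 | 318 ; rap | 7258.5 | 14517 | 92 ; rock | 2229 | 4458 | 344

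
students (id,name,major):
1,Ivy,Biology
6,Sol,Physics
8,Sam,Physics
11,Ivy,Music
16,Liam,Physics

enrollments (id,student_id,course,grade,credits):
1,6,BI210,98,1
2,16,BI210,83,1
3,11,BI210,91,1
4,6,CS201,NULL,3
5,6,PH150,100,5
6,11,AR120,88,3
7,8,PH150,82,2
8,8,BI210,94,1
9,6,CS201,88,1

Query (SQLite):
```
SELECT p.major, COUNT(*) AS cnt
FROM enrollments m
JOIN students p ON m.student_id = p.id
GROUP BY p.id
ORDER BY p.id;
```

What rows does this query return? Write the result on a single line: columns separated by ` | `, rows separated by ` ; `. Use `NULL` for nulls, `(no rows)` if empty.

Join each enrollments row to its students via student_id.
Group joined rows by students.id; compute COUNT(*) per group.
  6: ids {1, 4, 5, 9} → COUNT(*)=4
  8: ids {7, 8} → COUNT(*)=2
  11: ids {3, 6} → COUNT(*)=2
  16: ids {2} → COUNT(*)=1

Physics | 4 ; Physics | 2 ; Music | 2 ; Physics | 1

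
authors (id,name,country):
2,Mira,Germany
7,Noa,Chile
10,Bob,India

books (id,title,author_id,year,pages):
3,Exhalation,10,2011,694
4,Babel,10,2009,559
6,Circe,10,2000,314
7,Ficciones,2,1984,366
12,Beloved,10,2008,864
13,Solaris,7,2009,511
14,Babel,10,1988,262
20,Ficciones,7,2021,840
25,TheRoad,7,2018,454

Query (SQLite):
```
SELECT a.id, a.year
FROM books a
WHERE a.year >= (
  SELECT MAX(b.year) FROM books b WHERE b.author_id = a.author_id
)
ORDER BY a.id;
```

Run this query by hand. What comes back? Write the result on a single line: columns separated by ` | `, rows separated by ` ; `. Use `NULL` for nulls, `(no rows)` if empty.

For each books row a, compute MAX(year) over rows sharing a.author_id.
Keep row a if a.year >= that per-group MAX.
  author_id=2: MAX(year) = 1984
  author_id=7: MAX(year) = 2021
  author_id=10: MAX(year) = 2011

3 | 2011 ; 7 | 1984 ; 20 | 2021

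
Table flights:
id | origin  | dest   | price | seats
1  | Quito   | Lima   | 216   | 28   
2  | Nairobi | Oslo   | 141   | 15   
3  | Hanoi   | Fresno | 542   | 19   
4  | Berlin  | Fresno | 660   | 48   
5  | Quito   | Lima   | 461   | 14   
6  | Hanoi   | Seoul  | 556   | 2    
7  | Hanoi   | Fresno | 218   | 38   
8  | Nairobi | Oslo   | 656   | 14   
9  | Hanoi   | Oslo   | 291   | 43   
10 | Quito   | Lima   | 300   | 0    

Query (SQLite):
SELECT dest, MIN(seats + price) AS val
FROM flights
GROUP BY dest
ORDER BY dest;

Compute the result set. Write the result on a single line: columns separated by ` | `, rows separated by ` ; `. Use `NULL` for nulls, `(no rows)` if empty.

Fresno | 256 ; Lima | 244 ; Oslo | 156 ; Seoul | 558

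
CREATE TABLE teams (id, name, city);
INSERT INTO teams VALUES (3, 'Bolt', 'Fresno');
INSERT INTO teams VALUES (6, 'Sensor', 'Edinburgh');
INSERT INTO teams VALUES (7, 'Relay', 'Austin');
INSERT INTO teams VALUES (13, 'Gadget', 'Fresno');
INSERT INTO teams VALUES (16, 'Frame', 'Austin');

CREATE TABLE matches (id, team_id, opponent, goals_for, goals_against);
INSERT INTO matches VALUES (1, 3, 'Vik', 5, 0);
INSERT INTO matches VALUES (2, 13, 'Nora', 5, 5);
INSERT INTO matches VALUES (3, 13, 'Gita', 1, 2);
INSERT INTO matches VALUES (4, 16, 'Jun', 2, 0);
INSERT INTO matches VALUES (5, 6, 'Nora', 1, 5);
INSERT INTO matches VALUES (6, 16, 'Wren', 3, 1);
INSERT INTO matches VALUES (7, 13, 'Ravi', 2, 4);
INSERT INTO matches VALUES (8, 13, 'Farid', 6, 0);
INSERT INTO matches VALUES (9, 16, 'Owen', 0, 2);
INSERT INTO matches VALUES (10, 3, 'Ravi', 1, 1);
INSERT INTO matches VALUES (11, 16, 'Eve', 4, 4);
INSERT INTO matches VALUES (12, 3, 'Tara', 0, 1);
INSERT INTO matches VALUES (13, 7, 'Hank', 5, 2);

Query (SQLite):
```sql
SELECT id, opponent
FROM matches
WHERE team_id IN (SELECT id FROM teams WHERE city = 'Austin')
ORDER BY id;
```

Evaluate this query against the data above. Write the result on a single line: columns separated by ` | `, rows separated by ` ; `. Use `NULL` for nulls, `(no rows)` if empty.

Inner query: teams.id where city = 'Austin'.
Outer: keep matches rows whose team_id is in that set.
Inner query → {7, 16}

4 | Jun ; 6 | Wren ; 9 | Owen ; 11 | Eve ; 13 | Hank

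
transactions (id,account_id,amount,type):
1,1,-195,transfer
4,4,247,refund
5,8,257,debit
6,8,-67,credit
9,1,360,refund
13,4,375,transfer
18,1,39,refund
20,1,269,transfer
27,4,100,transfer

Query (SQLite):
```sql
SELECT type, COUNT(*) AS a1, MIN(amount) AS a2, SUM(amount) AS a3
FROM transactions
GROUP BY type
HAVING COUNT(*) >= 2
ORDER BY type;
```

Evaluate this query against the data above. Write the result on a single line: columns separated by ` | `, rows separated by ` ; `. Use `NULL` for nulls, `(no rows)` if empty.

refund | 3 | 39 | 646 ; transfer | 4 | -195 | 549

Group transactions by type.
Per group compute: COUNT(*), MIN(amount), SUM(amount).
HAVING: drop groups with fewer than 2 rows.
  credit: ids {6} → COUNT(*)=1, MIN(amount)=-67, SUM(amount)=-67
  debit: ids {5} → COUNT(*)=1, MIN(amount)=257, SUM(amount)=257
  refund: ids {4, 9, 18} → COUNT(*)=3, MIN(amount)=39, SUM(amount)=646
  transfer: ids {1, 13, 20, 27} → COUNT(*)=4, MIN(amount)=-195, SUM(amount)=549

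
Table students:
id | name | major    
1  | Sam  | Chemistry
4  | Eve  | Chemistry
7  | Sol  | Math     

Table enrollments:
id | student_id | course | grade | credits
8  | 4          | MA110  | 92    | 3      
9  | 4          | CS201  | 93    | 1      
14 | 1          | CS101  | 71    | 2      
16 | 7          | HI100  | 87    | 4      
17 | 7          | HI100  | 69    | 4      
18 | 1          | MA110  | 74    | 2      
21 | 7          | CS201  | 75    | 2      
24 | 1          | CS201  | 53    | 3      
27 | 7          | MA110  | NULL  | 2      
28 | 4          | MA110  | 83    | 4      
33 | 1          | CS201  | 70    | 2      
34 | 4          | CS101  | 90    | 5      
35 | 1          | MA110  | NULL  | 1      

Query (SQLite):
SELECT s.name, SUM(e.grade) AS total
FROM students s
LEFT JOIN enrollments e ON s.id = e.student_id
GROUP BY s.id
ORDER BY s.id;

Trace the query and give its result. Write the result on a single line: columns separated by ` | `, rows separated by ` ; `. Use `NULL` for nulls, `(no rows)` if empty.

Sam | 268 ; Eve | 358 ; Sol | 231

LEFT JOIN keeps every students row; unmatched ones get NULL for enrollments columns.
Group by students.id and compute SUM(e.grade). SUM over an all-NULL group is NULL.
  1: ids {14, 18, 24, 33, 35} → SUM(e.grade)=268
  4: ids {8, 9, 28, 34} → SUM(e.grade)=358
  7: ids {16, 17, 21, 27} → SUM(e.grade)=231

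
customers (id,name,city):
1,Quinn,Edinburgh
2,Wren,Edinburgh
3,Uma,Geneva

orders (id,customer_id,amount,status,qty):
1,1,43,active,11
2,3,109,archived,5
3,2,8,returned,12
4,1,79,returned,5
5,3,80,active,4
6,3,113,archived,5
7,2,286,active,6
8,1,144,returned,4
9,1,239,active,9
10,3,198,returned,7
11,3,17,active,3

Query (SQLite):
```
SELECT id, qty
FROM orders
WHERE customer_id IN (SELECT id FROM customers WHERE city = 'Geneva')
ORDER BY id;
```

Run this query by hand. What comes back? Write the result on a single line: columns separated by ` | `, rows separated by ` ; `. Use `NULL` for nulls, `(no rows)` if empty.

2 | 5 ; 5 | 4 ; 6 | 5 ; 10 | 7 ; 11 | 3

Inner query: customers.id where city = 'Geneva'.
Outer: keep orders rows whose customer_id is in that set.
Inner query → {3}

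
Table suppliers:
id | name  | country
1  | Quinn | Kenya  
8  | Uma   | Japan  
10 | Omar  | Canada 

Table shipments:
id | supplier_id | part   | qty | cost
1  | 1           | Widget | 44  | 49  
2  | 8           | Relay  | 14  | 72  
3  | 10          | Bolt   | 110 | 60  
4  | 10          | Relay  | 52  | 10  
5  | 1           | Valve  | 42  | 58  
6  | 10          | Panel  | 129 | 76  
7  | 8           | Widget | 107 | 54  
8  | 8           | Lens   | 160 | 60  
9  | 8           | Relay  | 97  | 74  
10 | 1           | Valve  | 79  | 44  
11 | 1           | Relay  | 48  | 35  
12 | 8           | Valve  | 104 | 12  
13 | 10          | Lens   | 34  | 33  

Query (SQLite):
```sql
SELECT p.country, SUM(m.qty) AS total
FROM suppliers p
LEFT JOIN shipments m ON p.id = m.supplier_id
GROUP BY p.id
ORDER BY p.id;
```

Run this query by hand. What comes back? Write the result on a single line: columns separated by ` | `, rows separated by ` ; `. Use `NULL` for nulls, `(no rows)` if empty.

Kenya | 213 ; Japan | 482 ; Canada | 325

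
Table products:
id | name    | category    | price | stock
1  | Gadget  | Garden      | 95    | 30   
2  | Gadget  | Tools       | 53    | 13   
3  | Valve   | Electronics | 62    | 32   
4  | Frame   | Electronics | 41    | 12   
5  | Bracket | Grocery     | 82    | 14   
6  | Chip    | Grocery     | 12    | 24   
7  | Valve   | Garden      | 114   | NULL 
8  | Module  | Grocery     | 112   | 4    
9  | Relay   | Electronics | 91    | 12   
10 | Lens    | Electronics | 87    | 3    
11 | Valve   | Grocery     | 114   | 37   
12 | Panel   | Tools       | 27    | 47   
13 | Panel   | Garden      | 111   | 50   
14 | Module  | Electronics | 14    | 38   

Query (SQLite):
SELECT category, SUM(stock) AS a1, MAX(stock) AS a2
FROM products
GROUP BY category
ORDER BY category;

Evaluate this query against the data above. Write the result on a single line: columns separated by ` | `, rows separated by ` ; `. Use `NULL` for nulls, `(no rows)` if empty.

Group products by category.
Per group compute: SUM(stock), MAX(stock).
  Electronics: ids {3, 4, 9, 10, 14} → SUM(stock)=97, MAX(stock)=38
  Garden: ids {1, 7, 13} → SUM(stock)=80, MAX(stock)=50
  Grocery: ids {5, 6, 8, 11} → SUM(stock)=79, MAX(stock)=37
  Tools: ids {2, 12} → SUM(stock)=60, MAX(stock)=47

Electronics | 97 | 38 ; Garden | 80 | 50 ; Grocery | 79 | 37 ; Tools | 60 | 47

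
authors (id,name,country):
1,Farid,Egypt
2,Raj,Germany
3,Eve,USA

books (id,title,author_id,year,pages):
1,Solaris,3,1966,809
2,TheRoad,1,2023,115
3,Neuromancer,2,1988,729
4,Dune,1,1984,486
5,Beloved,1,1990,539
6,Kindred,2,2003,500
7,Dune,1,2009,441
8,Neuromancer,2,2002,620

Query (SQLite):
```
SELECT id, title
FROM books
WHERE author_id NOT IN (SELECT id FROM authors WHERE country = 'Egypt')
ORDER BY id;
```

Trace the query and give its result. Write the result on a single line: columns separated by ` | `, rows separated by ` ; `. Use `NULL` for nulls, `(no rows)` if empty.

1 | Solaris ; 3 | Neuromancer ; 6 | Kindred ; 8 | Neuromancer

Inner query: authors.id where country = 'Egypt'.
Outer: keep books rows whose author_id is not in that set.
Inner query → {1}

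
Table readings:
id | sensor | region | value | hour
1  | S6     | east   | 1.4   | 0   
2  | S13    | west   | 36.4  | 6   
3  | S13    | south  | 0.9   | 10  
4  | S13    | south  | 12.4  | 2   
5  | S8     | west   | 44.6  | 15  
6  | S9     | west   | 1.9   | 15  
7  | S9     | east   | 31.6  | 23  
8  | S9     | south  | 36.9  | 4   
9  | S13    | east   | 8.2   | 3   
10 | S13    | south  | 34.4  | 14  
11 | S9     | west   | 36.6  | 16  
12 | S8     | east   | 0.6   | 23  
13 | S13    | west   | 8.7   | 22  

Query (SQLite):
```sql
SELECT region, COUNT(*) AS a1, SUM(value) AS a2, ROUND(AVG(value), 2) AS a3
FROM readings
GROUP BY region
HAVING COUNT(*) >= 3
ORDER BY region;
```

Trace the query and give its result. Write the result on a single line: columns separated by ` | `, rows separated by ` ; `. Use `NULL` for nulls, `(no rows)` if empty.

Group readings by region.
Per group compute: COUNT(*), SUM(value), ROUND(AVG(value), 2).
HAVING: drop groups with fewer than 3 rows.
  east: ids {1, 7, 9, 12} → COUNT(*)=4, SUM(value)=41.8, ROUND(AVG(value), 2)=10.45
  south: ids {3, 4, 8, 10} → COUNT(*)=4, SUM(value)=84.6, ROUND(AVG(value), 2)=21.15
  west: ids {2, 5, 6, 11, 13} → COUNT(*)=5, SUM(value)=128.2, ROUND(AVG(value), 2)=25.64

east | 4 | 41.8 | 10.45 ; south | 4 | 84.6 | 21.15 ; west | 5 | 128.2 | 25.64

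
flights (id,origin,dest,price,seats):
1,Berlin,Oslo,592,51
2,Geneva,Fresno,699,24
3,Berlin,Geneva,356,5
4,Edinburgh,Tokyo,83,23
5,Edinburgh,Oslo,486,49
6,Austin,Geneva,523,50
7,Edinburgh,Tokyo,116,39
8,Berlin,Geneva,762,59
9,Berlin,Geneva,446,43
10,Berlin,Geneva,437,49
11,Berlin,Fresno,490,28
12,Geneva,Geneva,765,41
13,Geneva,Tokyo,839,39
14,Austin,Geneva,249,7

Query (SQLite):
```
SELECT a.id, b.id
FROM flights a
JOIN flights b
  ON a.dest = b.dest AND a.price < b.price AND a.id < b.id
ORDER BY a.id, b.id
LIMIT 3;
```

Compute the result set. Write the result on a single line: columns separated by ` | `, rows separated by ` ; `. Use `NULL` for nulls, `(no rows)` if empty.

Pairs (a,b) with same dest, a.price < b.price, a.id < b.id.
dest groups: Fresno:{2,11} Geneva:{3,6,8,9,10,12,14} Oslo:{1,5} Tokyo:{4,7,13}
Ordered by (a.id, b.id); first 3.

3 | 6 ; 3 | 8 ; 3 | 9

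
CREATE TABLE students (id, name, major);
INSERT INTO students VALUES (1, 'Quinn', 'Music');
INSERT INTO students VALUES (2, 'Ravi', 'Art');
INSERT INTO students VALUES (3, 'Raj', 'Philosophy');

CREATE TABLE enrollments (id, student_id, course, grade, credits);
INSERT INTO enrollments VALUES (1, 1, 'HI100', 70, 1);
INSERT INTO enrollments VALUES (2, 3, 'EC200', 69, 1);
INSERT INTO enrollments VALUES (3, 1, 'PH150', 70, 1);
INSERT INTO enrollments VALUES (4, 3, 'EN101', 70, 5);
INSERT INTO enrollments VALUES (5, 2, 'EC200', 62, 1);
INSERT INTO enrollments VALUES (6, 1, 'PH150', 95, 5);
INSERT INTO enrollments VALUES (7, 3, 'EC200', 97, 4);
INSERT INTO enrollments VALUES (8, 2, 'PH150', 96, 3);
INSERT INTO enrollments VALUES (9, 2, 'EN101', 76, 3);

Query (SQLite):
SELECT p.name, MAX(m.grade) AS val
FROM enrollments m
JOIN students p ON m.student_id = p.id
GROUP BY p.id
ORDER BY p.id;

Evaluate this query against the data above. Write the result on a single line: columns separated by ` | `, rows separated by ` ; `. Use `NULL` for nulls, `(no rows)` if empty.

Quinn | 95 ; Ravi | 96 ; Raj | 97

Join each enrollments row to its students via student_id.
Group joined rows by students.id; compute MAX(m.grade) per group.
  1: ids {1, 3, 6} → MAX(m.grade)=95
  2: ids {5, 8, 9} → MAX(m.grade)=96
  3: ids {2, 4, 7} → MAX(m.grade)=97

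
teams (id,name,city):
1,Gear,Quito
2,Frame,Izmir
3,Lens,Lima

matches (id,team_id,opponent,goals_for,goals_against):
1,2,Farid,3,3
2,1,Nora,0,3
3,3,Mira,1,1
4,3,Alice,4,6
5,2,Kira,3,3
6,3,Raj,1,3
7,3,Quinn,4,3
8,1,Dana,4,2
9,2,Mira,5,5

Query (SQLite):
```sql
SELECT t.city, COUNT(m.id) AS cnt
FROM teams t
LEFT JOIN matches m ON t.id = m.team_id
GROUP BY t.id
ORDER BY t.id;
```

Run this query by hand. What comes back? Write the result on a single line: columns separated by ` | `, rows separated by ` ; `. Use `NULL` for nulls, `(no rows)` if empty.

LEFT JOIN keeps every teams row; unmatched ones get NULL for matches columns.
Group by teams.id and compute COUNT(m.id). COUNT(col) of an all-NULL group is 0.
  1: ids {2, 8} → COUNT(m.id)=2
  2: ids {1, 5, 9} → COUNT(m.id)=3
  3: ids {3, 4, 6, 7} → COUNT(m.id)=4

Quito | 2 ; Izmir | 3 ; Lima | 4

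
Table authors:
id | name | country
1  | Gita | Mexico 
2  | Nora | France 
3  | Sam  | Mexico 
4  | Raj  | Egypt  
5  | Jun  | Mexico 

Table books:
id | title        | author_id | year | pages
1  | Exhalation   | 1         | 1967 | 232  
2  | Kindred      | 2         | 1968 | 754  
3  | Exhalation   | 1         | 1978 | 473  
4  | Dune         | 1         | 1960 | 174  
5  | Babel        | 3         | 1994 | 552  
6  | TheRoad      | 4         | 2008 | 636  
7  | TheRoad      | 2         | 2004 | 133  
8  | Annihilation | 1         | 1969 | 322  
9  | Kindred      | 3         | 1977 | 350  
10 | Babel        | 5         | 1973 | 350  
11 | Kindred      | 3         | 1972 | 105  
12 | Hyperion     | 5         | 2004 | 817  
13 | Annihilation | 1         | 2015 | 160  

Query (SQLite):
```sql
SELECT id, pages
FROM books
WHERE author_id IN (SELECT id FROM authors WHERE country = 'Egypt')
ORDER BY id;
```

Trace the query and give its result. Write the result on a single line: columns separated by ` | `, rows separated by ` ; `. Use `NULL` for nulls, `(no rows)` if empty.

Inner query: authors.id where country = 'Egypt'.
Outer: keep books rows whose author_id is in that set.
Inner query → {4}

6 | 636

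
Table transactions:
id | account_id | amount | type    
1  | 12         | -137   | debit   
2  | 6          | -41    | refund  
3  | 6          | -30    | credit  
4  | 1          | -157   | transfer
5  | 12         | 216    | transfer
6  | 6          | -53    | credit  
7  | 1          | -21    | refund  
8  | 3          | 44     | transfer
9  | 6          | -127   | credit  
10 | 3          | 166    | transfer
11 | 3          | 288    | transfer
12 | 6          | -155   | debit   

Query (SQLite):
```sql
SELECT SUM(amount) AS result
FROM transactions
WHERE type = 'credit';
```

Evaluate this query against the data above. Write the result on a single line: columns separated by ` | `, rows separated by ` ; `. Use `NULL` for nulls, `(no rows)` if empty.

Rows where type='credit' → amount values: [-30, -53, -127].
SUM of non-NULL values = -210.

-210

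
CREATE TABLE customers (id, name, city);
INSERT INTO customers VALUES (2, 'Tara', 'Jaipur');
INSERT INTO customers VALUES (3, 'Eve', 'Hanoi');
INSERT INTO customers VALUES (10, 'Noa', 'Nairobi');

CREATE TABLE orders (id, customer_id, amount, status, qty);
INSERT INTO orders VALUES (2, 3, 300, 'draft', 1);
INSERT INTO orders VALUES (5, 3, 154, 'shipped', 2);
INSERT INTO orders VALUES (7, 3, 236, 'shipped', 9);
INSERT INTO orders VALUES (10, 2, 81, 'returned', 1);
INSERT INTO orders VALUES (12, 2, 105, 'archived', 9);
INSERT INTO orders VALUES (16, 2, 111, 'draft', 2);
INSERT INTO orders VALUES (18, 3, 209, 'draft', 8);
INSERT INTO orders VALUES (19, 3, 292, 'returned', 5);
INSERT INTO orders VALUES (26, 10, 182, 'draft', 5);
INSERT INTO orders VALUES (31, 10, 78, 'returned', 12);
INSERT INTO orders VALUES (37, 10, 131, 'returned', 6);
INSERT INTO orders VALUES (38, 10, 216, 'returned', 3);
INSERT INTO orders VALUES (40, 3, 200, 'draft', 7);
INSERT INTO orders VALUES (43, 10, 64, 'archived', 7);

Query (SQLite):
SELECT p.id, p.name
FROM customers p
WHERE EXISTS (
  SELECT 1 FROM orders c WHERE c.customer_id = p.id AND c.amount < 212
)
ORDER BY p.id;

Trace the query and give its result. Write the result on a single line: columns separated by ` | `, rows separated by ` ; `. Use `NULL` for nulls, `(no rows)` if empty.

2 | Tara ; 3 | Eve ; 10 | Noa

For each customers row, check whether any orders with matching customer_id has amount < 212.
Keep rows where that is true.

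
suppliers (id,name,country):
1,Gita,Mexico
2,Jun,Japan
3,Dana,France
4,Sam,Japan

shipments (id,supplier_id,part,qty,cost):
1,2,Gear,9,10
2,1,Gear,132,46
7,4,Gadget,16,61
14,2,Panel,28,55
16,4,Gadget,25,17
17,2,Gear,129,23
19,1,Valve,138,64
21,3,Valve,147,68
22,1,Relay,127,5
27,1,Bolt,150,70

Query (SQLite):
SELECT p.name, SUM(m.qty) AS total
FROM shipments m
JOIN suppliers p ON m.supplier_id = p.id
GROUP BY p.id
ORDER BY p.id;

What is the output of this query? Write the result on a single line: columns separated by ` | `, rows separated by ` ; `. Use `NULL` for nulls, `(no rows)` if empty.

Gita | 547 ; Jun | 166 ; Dana | 147 ; Sam | 41

Join each shipments row to its suppliers via supplier_id.
Group joined rows by suppliers.id; compute SUM(m.qty) per group.
  1: ids {2, 19, 22, 27} → SUM(m.qty)=547
  2: ids {1, 14, 17} → SUM(m.qty)=166
  3: ids {21} → SUM(m.qty)=147
  4: ids {7, 16} → SUM(m.qty)=41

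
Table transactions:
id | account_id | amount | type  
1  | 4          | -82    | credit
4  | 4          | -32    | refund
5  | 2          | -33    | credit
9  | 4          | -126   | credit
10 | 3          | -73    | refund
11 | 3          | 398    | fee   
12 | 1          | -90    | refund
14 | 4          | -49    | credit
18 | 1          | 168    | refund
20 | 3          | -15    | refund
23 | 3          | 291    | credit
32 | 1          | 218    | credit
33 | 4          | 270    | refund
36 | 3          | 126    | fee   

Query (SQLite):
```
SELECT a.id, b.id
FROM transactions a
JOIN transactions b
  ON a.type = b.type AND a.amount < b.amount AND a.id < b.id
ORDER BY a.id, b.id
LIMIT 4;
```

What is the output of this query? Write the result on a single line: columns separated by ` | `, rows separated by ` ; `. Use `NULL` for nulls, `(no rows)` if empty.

1 | 5 ; 1 | 14 ; 1 | 23 ; 1 | 32

Pairs (a,b) with same type, a.amount < b.amount, a.id < b.id.
type groups: credit:{1,5,9,14,23,32} fee:{11,36} refund:{4,10,12,18,20,33}
Ordered by (a.id, b.id); first 4.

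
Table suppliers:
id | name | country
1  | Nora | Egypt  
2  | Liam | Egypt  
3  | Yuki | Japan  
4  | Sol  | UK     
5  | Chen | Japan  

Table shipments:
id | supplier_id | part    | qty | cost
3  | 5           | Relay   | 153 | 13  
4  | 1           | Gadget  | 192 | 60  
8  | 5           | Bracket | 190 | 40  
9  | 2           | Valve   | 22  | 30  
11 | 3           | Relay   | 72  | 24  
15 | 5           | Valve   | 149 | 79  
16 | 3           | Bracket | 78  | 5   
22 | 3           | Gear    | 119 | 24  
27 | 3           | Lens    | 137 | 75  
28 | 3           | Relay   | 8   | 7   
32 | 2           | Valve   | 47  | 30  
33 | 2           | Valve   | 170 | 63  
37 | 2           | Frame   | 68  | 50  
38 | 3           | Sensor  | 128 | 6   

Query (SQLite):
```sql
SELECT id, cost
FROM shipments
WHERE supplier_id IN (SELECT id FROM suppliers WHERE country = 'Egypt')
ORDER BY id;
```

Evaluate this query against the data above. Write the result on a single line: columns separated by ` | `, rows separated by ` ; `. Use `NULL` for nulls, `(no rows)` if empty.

4 | 60 ; 9 | 30 ; 32 | 30 ; 33 | 63 ; 37 | 50

Inner query: suppliers.id where country = 'Egypt'.
Outer: keep shipments rows whose supplier_id is in that set.
Inner query → {1, 2}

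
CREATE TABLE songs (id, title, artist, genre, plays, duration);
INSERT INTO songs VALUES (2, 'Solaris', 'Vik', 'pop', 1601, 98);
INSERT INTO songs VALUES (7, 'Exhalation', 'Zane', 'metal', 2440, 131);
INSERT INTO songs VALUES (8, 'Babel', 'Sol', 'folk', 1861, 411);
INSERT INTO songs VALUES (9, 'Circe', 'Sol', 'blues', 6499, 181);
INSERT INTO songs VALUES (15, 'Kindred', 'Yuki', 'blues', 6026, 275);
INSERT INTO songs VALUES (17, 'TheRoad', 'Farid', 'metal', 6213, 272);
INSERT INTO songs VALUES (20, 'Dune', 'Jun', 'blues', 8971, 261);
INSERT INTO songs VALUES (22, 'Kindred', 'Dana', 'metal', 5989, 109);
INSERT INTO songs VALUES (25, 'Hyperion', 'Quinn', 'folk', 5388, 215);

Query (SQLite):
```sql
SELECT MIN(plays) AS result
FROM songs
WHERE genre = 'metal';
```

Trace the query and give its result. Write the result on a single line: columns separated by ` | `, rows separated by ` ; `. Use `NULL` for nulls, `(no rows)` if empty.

Rows where genre='metal' → plays values: [2440, 6213, 5989].
MIN of non-NULL values = 2440.

2440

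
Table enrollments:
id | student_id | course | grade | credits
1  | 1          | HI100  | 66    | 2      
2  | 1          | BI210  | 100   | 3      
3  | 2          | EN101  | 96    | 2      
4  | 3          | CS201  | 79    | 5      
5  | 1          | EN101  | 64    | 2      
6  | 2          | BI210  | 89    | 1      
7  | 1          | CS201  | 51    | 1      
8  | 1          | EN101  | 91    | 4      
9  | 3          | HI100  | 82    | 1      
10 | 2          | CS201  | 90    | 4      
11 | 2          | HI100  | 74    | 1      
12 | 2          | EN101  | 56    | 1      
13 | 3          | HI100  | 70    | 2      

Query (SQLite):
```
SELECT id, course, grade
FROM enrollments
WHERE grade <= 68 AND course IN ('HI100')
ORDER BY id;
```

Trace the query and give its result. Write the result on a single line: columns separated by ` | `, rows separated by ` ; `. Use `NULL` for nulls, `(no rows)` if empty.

grade <= 68: ids {1, 5, 7, 12}
course IN ('HI100'): ids {1, 9, 11, 13}
Combine with AND.

1 | HI100 | 66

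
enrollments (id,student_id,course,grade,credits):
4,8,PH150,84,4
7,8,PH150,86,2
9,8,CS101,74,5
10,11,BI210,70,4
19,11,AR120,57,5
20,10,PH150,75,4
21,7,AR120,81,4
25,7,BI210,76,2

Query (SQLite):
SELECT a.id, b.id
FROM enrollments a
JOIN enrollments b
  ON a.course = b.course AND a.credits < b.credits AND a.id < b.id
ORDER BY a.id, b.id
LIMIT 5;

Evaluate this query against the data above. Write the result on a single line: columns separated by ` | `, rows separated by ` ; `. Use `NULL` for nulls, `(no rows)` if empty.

Pairs (a,b) with same course, a.credits < b.credits, a.id < b.id.
course groups: AR120:{19,21} BI210:{10,25} CS101:{9} PH150:{4,7,20}
Ordered by (a.id, b.id); first 5.

7 | 20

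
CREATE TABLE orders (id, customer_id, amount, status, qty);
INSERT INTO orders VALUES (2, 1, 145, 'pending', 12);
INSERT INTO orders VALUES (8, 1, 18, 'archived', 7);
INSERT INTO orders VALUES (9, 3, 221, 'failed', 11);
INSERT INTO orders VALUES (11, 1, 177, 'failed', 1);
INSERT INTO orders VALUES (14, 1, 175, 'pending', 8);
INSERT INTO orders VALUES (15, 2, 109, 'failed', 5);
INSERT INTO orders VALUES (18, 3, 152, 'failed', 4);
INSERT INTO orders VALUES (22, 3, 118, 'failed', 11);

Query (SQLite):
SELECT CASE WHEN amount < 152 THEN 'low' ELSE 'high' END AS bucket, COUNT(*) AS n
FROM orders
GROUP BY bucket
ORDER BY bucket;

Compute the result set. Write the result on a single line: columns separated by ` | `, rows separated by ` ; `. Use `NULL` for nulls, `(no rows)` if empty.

Bucket rows by amount < 152 → 'low' else 'high'; count each bucket.

high | 4 ; low | 4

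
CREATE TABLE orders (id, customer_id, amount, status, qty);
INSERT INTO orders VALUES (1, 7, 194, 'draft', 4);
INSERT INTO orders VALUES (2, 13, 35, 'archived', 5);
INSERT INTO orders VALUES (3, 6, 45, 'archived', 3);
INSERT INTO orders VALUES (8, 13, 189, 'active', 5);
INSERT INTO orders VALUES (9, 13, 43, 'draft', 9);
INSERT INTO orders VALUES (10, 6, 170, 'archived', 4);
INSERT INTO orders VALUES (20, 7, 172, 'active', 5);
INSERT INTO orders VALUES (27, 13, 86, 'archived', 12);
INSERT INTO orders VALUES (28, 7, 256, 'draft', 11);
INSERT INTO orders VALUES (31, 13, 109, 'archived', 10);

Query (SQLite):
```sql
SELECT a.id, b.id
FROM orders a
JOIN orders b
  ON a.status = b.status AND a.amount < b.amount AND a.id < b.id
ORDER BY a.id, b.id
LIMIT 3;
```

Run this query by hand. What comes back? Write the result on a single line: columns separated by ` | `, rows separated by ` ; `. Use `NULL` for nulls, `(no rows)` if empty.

1 | 28 ; 2 | 3 ; 2 | 10

Pairs (a,b) with same status, a.amount < b.amount, a.id < b.id.
status groups: active:{8,20} archived:{2,3,10,27,31} draft:{1,9,28}
Ordered by (a.id, b.id); first 3.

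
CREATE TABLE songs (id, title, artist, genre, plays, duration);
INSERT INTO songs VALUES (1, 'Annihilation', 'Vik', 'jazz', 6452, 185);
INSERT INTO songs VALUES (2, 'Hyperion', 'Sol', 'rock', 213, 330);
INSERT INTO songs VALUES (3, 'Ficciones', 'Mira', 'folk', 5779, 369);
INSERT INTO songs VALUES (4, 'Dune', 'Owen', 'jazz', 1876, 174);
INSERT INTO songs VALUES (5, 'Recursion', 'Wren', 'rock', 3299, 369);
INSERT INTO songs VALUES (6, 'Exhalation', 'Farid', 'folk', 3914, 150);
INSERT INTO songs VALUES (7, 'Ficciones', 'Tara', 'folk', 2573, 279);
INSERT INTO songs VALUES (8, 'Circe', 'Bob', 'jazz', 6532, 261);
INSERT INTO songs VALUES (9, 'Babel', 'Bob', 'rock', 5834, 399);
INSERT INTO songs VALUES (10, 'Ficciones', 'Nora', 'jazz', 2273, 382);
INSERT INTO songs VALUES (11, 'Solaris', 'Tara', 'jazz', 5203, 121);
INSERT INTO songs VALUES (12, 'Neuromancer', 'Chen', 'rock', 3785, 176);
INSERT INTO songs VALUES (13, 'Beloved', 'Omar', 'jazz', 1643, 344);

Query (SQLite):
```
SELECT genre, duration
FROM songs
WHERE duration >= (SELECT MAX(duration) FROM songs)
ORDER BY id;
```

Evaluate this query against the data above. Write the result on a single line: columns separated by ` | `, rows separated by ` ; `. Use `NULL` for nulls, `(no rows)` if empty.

Scalar subquery: MAX(duration) over all songs rows = 399.
Keep rows where duration >= that value.

rock | 399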